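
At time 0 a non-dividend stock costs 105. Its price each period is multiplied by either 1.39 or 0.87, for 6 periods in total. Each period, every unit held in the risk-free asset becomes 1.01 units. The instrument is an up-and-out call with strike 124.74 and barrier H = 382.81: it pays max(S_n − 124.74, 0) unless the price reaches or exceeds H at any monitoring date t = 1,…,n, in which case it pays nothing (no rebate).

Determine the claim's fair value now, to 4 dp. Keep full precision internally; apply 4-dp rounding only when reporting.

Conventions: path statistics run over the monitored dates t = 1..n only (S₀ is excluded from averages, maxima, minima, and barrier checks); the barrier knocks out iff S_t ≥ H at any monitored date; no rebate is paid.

price = 15.1084

Risk-neutral up-probability p* = (R−d)/(u−d) = (1.01−0.87)/(1.39−0.87) = 0.2692; the claim prices as the p*-weighted sum of path payoffs discounted by R^6.
Enumerate all 2^6 = 64 price paths (U = up ×1.39, D = down ×0.87); each path with k up-moves has probability p*^k·(1−p*)^(6−k).
DDDDDD: M=91.3500, payoff=0.0000, prob=0.152294
UDDDDD: M=145.9500, payoff=0.0000, prob=0.056108
DUDDDD: M=126.9765, payoff=0.0000, prob=0.056108
UUDDDD: M=202.8705, payoff=0.0000, prob=0.020671
DDUDDD: M=110.4696, payoff=0.0000, prob=0.056108
UDUDDD: M=176.4973, payoff=0.0000, prob=0.020671
DUUDDD: M=176.4973, payoff=0.0000, prob=0.020671
UUUDDD: M=281.9900, payoff=60.9513, prob=0.007616
DDDUDD: M=96.1085, payoff=0.0000, prob=0.056108
UDDUDD: M=153.5527, payoff=0.0000, prob=0.020671
DUDUDD: M=153.5527, payoff=0.0000, prob=0.020671
UUDUDD: M=245.3313, payoff=60.9513, prob=0.007616
DDUUDD: M=153.5527, payoff=0.0000, prob=0.020671
UDUUDD: M=245.3313, payoff=60.9513, prob=0.007616
DUUUDD: M=245.3313, payoff=60.9513, prob=0.007616
UUUUDD: M=391.9661, payoff=0.0000, prob=0.002806
DDDDUD: M=91.3500, payoff=0.0000, prob=0.056108
UDDDUD: M=145.9500, payoff=0.0000, prob=0.020671
DUDDUD: M=133.5908, payoff=0.0000, prob=0.020671
UUDDUD: M=213.4382, payoff=60.9513, prob=0.007616
DDUDUD: M=133.5908, payoff=0.0000, prob=0.020671
UDUDUD: M=213.4382, payoff=60.9513, prob=0.007616
DUUDUD: M=213.4382, payoff=60.9513, prob=0.007616
UUUDUD: M=341.0105, payoff=171.9391, prob=0.002806
DDDUUD: M=133.5908, payoff=0.0000, prob=0.020671
UDDUUD: M=213.4382, payoff=60.9513, prob=0.007616
DUDUUD: M=213.4382, payoff=60.9513, prob=0.007616
UUDUUD: M=341.0105, payoff=171.9391, prob=0.002806
DDUUUD: M=213.4382, payoff=60.9513, prob=0.007616
UDUUUD: M=341.0105, payoff=171.9391, prob=0.002806
DUUUUD: M=341.0105, payoff=171.9391, prob=0.002806
UUUUUD: M=544.8329, payoff=0.0000, prob=0.001034
DDDDDU: M=91.3500, payoff=0.0000, prob=0.056108
UDDDDU: M=145.9500, payoff=0.0000, prob=0.020671
DUDDDU: M=126.9765, payoff=0.0000, prob=0.020671
UUDDDU: M=202.8705, payoff=60.9513, prob=0.007616
DDUDDU: M=116.2240, payoff=0.0000, prob=0.020671
UDUDDU: M=185.6913, payoff=60.9513, prob=0.007616
DUUDDU: M=185.6913, payoff=60.9513, prob=0.007616
UUUDDU: M=296.6791, payoff=171.9391, prob=0.002806
DDDUDU: M=116.2240, payoff=0.0000, prob=0.020671
UDDUDU: M=185.6913, payoff=60.9513, prob=0.007616
DUDUDU: M=185.6913, payoff=60.9513, prob=0.007616
UUDUDU: M=296.6791, payoff=171.9391, prob=0.002806
DDUUDU: M=185.6913, payoff=60.9513, prob=0.007616
UDUUDU: M=296.6791, payoff=171.9391, prob=0.002806
DUUUDU: M=296.6791, payoff=171.9391, prob=0.002806
UUUUDU: M=474.0046, payoff=0.0000, prob=0.001034
DDDDUU: M=116.2240, payoff=0.0000, prob=0.020671
UDDDUU: M=185.6913, payoff=60.9513, prob=0.007616
DUDDUU: M=185.6913, payoff=60.9513, prob=0.007616
UUDDUU: M=296.6791, payoff=171.9391, prob=0.002806
DDUDUU: M=185.6913, payoff=60.9513, prob=0.007616
UDUDUU: M=296.6791, payoff=171.9391, prob=0.002806
DUUDUU: M=296.6791, payoff=171.9391, prob=0.002806
UUUDUU: M=474.0046, payoff=0.0000, prob=0.001034
DDDUUU: M=185.6913, payoff=60.9513, prob=0.007616
UDDUUU: M=296.6791, payoff=171.9391, prob=0.002806
DUDUUU: M=296.6791, payoff=171.9391, prob=0.002806
UUDUUU: M=474.0046, payoff=0.0000, prob=0.001034
DDUUUU: M=296.6791, payoff=171.9391, prob=0.002806
UDUUUU: M=474.0046, payoff=0.0000, prob=0.001034
DUUUUU: M=474.0046, payoff=0.0000, prob=0.001034
UUUUUU: M=757.3177, payoff=0.0000, prob=0.000381
Price = Σ prob·payoff / R^6 = 16.037852 / 1.061520 = 15.1084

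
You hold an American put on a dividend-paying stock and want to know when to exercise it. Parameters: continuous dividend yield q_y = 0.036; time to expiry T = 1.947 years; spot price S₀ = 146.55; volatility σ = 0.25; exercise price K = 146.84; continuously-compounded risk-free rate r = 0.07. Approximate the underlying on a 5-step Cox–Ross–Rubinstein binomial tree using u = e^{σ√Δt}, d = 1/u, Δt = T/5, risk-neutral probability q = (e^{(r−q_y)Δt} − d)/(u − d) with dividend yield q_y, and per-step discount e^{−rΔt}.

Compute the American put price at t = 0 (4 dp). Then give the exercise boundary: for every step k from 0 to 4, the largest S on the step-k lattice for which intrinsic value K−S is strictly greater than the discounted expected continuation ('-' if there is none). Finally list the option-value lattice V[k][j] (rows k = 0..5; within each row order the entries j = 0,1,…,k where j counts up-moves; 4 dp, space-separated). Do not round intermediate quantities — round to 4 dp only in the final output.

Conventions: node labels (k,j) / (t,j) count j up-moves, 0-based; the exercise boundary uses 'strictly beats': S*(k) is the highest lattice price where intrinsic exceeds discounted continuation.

price = 16.5075
boundary = - - 107.2709 91.7761 107.2709
tree:
16.5075
26.0427 8.0151
39.5691 14.1396 2.4184
55.0639 24.1929 5.0067 0.0000
68.3205 39.5691 10.3651 0.0000 0.0000
79.6622 55.0639 21.4584 0.0000 0.0000 0.0000

Δt=0.38940  u=1.16883  d=0.85556  q=0.50362  discount=0.97311
step 5 (expiry): payoffs max(K−S,0) = 79.6622 55.0639 21.4584 0.0000 0.0000 0.0000
step 4: (k=4,j=0): S=78.5195, K−S=68.3205, hold=65.4650 ⇒ V=68.3205 exercise | (k=4,j=1): S=107.2709, K−S=39.5691, hold=37.1139 ⇒ V=39.5691 exercise | (k=4,j=2): S=146.5500, K−S=0.2900, hold=10.3651 ⇒ V=10.3651 continue | (k=4,j=3): S=200.2119, K−S=0.0000, hold=0.0000 ⇒ V=0.0000 continue | (k=4,j=4): S=273.5231, K−S=0.0000, hold=0.0000 ⇒ V=0.0000 continue  boundary S*=107.2709
step 3: (k=3,j=0): S=91.7761, K−S=55.0639, hold=52.3929 ⇒ V=55.0639 exercise | (k=3,j=1): S=125.3816, K−S=21.4584, hold=24.1929 ⇒ V=24.1929 continue | (k=3,j=2): S=171.2923, K−S=0.0000, hold=5.0067 ⇒ V=5.0067 continue | (k=3,j=3): S=234.0140, K−S=0.0000, hold=0.0000 ⇒ V=0.0000 continue  boundary S*=91.7761
step 2: (k=2,j=0): S=107.2709, K−S=39.5691, hold=38.4540 ⇒ V=39.5691 exercise | (k=2,j=1): S=146.5500, K−S=0.2900, hold=14.1396 ⇒ V=14.1396 continue | (k=2,j=2): S=200.2119, K−S=0.0000, hold=2.4184 ⇒ V=2.4184 continue  boundary S*=107.2709
step 1: (k=1,j=0): S=125.3816, K−S=21.4584, hold=26.0427 ⇒ V=26.0427 continue | (k=1,j=1): S=171.2923, K−S=0.0000, hold=8.0151 ⇒ V=8.0151 continue  boundary S*=-
step 0: (k=0,j=0): S=146.5500, K−S=0.2900, hold=16.5075 ⇒ V=16.5075 continue  boundary S*=-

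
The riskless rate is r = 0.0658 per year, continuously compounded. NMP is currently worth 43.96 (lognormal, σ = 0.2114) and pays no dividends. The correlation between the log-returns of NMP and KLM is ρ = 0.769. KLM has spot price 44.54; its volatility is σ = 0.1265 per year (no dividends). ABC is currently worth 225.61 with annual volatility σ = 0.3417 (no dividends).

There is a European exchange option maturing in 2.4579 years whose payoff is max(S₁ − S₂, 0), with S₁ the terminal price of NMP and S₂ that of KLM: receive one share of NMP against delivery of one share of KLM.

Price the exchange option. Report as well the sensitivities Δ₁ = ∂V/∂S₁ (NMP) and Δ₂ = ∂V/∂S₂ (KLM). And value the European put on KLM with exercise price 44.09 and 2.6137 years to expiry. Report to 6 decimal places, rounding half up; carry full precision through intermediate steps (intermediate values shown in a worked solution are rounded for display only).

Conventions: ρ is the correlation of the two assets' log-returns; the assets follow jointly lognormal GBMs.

σ_eff = √(σ₁² + σ₂² − 2ρσ₁σ₂) = √(0.2114² + 0.1265² − 2·0.769·0.2114·0.1265) = 0.139867
d₁ = (ln(S₁/S₂) + (q₂ − q₁ + σ_eff²/2)T) / (σ_eff√T) = (ln(43.96/44.54) + (0.0 − 0.0 + 0.009781)·2.4579) / 0.219280 = 0.049864
d₂ = d₁ − σ_eff√T = 0.049864 − 0.219280 = -0.169415
N(d₁) = 0.519885,  N(d₂) = 0.432735
V = S₁·e^{−q₁T}·N(d₁) − S₂·e^{−q₂T}·N(d₂) = 22.854135 − 19.274018 = 3.580117
Δ₁ = e^{−q₁T}·N(d₁) = 0.519885;  Δ₂ = −e^{−q₂T}·N(d₂) = -0.432735
[vanilla: KLM put K=44.09]
σ√T = 0.1265·√2.6137 = 0.204512
d₁ = (ln(S/K) + (r+σ²/2)T) / (σ√T) = (ln(44.54/44.09) + (0.0658+0.1265²/2)·2.6137) / 0.204512 = (0.010155 + 0.192894) / 0.204512 = 0.992846
d₂ = d₁ − σ√T = 0.992846 − 0.204512 = 0.788334
e^{−rT} = 0.841995
N(−d₁) = 0.160393,  N(−d₂) = 0.215251
price = K·e^{−rT}·N(−d₂) − S·N(−d₁) = 7.990871 − 7.143886 = 0.846985

exchange price = 3.580117
Δ1 = 0.519885
Δ2 = -0.432735
price(KLM put K=44.09) = 0.846985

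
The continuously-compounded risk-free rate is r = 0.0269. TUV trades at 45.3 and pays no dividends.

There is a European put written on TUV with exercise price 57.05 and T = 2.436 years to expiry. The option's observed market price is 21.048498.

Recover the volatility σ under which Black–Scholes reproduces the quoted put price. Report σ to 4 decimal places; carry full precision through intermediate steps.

sigma = 0.5609

At σ = 0.5609 the Black–Scholes value reproduces the quote:
σ√T = 0.5609·√2.436 = 0.875435
d₁ = (ln(S/K) + (r+σ²/2)T) / (σ√T) = (ln(45.3/57.05) + (0.0269+0.5609²/2)·2.436) / 0.875435 = (-0.230621 + 0.448722) / 0.875435 = 0.249134
d₂ = d₁ − σ√T = 0.249134 − 0.875435 = -0.626301
e^{−rT} = 0.936572
N(−d₁) = 0.401628,  N(−d₂) = 0.734441
V = K·e^{−rT}·N(−d₂) − S·N(−d₁) = 39.242269 − 18.193770 = 21.048498 (the quoted price), and the Black–Scholes price is strictly increasing in σ, so σ is unique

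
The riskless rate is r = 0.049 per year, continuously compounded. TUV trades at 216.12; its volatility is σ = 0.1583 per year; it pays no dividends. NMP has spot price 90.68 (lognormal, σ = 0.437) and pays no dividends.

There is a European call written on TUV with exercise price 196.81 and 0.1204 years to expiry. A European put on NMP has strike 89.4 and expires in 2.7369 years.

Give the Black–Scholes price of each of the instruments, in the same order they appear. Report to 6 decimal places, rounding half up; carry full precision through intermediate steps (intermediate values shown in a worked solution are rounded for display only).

[TUV call K=196.81]
σ√T = 0.1583·√0.1204 = 0.054928
d₁ = (ln(S/K) + (r+σ²/2)T) / (σ√T) = (ln(216.12/196.81) + (0.049+0.1583²/2)·0.1204) / 0.054928 = (0.093595 + 0.007408) / 0.054928 = 1.838827
d₂ = d₁ − σ√T = 1.838827 − 0.054928 = 1.783899
e^{−rT} = 0.994118
N(d₁) = 0.967030,  N(d₂) = 0.962780
price = S·N(d₁) − K·e^{−rT}·N(d₂) = 208.994450 − 188.370125 = 20.624325
[NMP put K=89.4]
σ√T = 0.437·√2.7369 = 0.722954
d₁ = (ln(S/K) + (r+σ²/2)T) / (σ√T) = (ln(90.68/89.4) + (0.049+0.437²/2)·2.7369) / 0.722954 = (0.014216 + 0.395440) / 0.722954 = 0.566641
d₂ = d₁ − σ√T = 0.566641 − 0.722954 = -0.156313
e^{−rT} = 0.874496
N(−d₁) = 0.285479,  N(−d₂) = 0.562107
price = K·e^{−rT}·N(−d₂) − S·N(−d₁) = 43.945462 − 25.887234 = 18.058228

price(TUV call K=196.81) = 20.624325
price(NMP put K=89.4) = 18.058228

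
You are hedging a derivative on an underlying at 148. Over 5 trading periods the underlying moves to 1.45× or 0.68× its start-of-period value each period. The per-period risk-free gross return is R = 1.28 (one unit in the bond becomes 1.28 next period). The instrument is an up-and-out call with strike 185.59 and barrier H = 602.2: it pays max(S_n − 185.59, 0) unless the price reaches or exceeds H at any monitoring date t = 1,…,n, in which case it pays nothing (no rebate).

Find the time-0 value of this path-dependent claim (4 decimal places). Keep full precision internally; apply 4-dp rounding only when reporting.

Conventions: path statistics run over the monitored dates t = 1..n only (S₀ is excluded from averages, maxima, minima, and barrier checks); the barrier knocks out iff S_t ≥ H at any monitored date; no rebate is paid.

Risk-neutral up-probability p* = (R−d)/(u−d) = (1.28−0.68)/(1.45−0.68) = 0.7792; the claim prices as the p*-weighted sum of path payoffs discounted by R^5.
Enumerate all 2^5 = 32 price paths (U = up ×1.45, D = down ×0.68); each path with k up-moves has probability p*^k·(1−p*)^(5−k).
DDDDD: M=100.6400, payoff=0.0000, prob=0.000525
UDDDD: M=214.6000, payoff=0.0000, prob=0.001851
DUDDD: M=145.9280, payoff=0.0000, prob=0.001851
UUDDD: M=311.1700, payoff=0.0000, prob=0.006534
DDUDD: M=100.6400, payoff=0.0000, prob=0.001851
UDUDD: M=214.6000, payoff=0.0000, prob=0.006534
DUUDD: M=211.5956, payoff=0.0000, prob=0.006534
UUUDD: M=451.1965, payoff=23.0433, prob=0.023062
DDDUD: M=100.6400, payoff=0.0000, prob=0.001851
UDDUD: M=214.6000, payoff=0.0000, prob=0.006534
DUDUD: M=145.9280, payoff=0.0000, prob=0.006534
UUDUD: M=311.1700, payoff=23.0433, prob=0.023062
DDUUD: M=143.8850, payoff=0.0000, prob=0.006534
UDUUD: M=306.8136, payoff=23.0433, prob=0.023062
DUUUD: M=306.8136, payoff=23.0433, prob=0.023062
UUUUD: M=654.2349, payoff=0.0000, prob=0.081395
DDDDU: M=100.6400, payoff=0.0000, prob=0.001851
UDDDU: M=214.6000, payoff=0.0000, prob=0.006534
DUDDU: M=145.9280, payoff=0.0000, prob=0.006534
UUDDU: M=311.1700, payoff=23.0433, prob=0.023062
DDUDU: M=100.6400, payoff=0.0000, prob=0.006534
UDUDU: M=214.6000, payoff=23.0433, prob=0.023062
DUUDU: M=211.5956, payoff=23.0433, prob=0.023062
UUUDU: M=451.1965, payoff=259.2897, prob=0.081395
DDDUU: M=100.6400, payoff=0.0000, prob=0.006534
UDDUU: M=214.6000, payoff=23.0433, prob=0.023062
DUDUU: M=208.6333, payoff=23.0433, prob=0.023062
UUDUU: M=444.8797, payoff=259.2897, prob=0.081395
DDUUU: M=208.6333, payoff=23.0433, prob=0.023062
UDUUU: M=444.8797, payoff=259.2897, prob=0.081395
DUUUU: M=444.8797, payoff=259.2897, prob=0.081395
UUUUU: M=948.6406, payoff=0.0000, prob=0.287278
Price = Σ prob·payoff / R^5 = 89.734305 / 3.435974 = 26.1161

price = 26.1161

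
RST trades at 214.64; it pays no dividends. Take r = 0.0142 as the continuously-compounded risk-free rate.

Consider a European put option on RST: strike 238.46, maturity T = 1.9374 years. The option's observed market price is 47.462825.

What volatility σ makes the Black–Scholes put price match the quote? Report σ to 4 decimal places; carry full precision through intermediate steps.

sigma = 0.3103

At σ = 0.3103 the Black–Scholes value reproduces the quote:
σ√T = 0.3103·√1.9374 = 0.431908
d₁ = (ln(S/K) + (r+σ²/2)T) / (σ√T) = (ln(214.64/238.46) + (0.0142+0.3103²/2)·1.9374) / 0.431908 = (-0.105239 + 0.120783) / 0.431908 = 0.035989
d₂ = d₁ − σ√T = 0.035989 − 0.431908 = -0.395919
e^{−rT} = 0.972864
N(−d₁) = 0.485645,  N(−d₂) = 0.653918
V = K·e^{−rT}·N(−d₂) − S·N(−d₁) = 151.701770 − 104.238945 = 47.462825 (the quoted price), and the Black–Scholes price is strictly increasing in σ, so σ is unique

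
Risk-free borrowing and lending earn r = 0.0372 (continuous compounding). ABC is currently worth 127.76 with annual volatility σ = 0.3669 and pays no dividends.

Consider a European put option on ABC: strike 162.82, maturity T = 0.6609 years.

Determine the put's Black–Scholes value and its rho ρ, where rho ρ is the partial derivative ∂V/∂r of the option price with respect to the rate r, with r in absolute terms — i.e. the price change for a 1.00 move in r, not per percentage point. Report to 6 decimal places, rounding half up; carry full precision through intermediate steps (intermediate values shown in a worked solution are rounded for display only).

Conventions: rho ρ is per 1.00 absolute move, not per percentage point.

price = 36.832702
ρ = -85.096656

σ√T = 0.3669·√0.6609 = 0.298274
d₁ = (ln(S/K) + (r+σ²/2)T) / (σ√T) = (ln(127.76/162.82) + (0.0372+0.3669²/2)·0.6609) / 0.298274 = (-0.242492 + 0.069069) / 0.298274 = -0.581420
d₂ = d₁ − σ√T = -0.581420 − 0.298274 = -0.879694
e^{−rT} = 0.975714
N(−d₁) = 0.719521,  N(−d₂) = 0.810488
Put price V = K·e^{−rT}·N(−d₂) − S·N(−d₁) = 128.758748 − 91.926046 = 36.832702
ρ = −K·T·e^{−rT}·N(−d₂) = -85.096656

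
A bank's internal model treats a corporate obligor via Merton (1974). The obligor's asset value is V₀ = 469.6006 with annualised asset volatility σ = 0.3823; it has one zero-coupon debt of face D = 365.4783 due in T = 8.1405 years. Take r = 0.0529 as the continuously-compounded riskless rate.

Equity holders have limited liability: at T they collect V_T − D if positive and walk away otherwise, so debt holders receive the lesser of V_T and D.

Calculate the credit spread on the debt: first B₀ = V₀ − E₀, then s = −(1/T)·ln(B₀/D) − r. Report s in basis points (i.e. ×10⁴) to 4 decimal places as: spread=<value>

Apply the equity-as-call identities (strike 365.4783, horizon 8.1405 years):
d₁ = [ln(V₀/D) + (r + σ²/2)T] / (σ√T)
   = [ln(469.6006/365.4783) + (0.0529 + 0.5·0.3823²)·8.1405] / (0.3823·√8.1405)
   = [0.250676 + 1.025513] / 1.090762 = 1.169998
d₂ = d₁ − σ√T = 1.169998 − 1.090762 = 0.079236
N(d₁) = 0.878999,  N(d₂) = 0.531578,  e^(−rT) = 0.650098
E₀ = V₀·N(d₁) − D·e^(−rT)·N(d₂)
   = 469.6006·0.878999 − 365.4783·0.650098·0.531578 = 286.477433
B₀ = V₀ − E₀ = 469.6006 − 286.477433 = 183.123167
spread = −(1/T)·ln(B₀/D) − r = −(1/8.1405)·ln(183.123167/365.4783) − 0.0529 = 0.03199011
in basis points: 0.03199011 × 10⁴ = 319.9011 bp

spread=319.9011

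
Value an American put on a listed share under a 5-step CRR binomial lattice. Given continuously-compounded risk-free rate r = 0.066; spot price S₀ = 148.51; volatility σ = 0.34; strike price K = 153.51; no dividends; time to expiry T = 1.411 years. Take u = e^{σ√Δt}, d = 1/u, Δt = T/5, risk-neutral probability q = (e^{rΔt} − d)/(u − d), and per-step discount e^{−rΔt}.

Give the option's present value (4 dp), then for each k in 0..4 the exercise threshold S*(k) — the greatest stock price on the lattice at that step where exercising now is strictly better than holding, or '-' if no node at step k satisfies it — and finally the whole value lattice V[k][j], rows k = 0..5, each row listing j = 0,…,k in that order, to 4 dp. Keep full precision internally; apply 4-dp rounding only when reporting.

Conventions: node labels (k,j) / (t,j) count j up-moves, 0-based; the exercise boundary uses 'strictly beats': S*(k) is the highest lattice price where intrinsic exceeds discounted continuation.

Δt=0.28220  u=1.19796  d=0.83476  q=0.50673  discount=0.98155
step 5 (expiry): payoffs max(K−S,0) = 93.3162 67.1260 29.5405 0.0000 0.0000 0.0000
step 4: (k=4,j=0): S=72.1095, K−S=81.4005, hold=78.5678 ⇒ V=81.4005 exercise | (k=4,j=1): S=103.4842, K−S=50.0258, hold=47.1931 ⇒ V=50.0258 exercise | (k=4,j=2): S=148.5100, K−S=5.0000, hold=14.3026 ⇒ V=14.3026 continue | (k=4,j=3): S=213.1264, K−S=0.0000, hold=0.0000 ⇒ V=0.0000 continue | (k=4,j=4): S=305.8572, K−S=0.0000, hold=0.0000 ⇒ V=0.0000 continue  boundary S*=103.4842
step 3: (k=3,j=0): S=86.3840, K−S=67.1260, hold=64.2933 ⇒ V=67.1260 exercise | (k=3,j=1): S=123.9695, K−S=29.5405, hold=31.3347 ⇒ V=31.3347 continue | (k=3,j=2): S=177.9084, K−S=0.0000, hold=6.9248 ⇒ V=6.9248 continue | (k=3,j=3): S=255.3159, K−S=0.0000, hold=0.0000 ⇒ V=0.0000 continue  boundary S*=86.3840
step 2: (k=2,j=0): S=103.4842, K−S=50.0258, hold=48.0855 ⇒ V=50.0258 exercise | (k=2,j=1): S=148.5100, K−S=5.0000, hold=18.6155 ⇒ V=18.6155 continue | (k=2,j=2): S=213.1264, K−S=0.0000, hold=3.3528 ⇒ V=3.3528 continue  boundary S*=103.4842
step 1: (k=1,j=0): S=123.9695, K−S=29.5405, hold=33.4799 ⇒ V=33.4799 continue | (k=1,j=1): S=177.9084, K−S=0.0000, hold=10.6807 ⇒ V=10.6807 continue  boundary S*=-
step 0: (k=0,j=0): S=148.5100, K−S=5.0000, hold=21.5222 ⇒ V=21.5222 continue  boundary S*=-

price = 21.5222
boundary = - - 103.4842 86.3840 103.4842
tree:
21.5222
33.4799 10.6807
50.0258 18.6155 3.3528
67.1260 31.3347 6.9248 0.0000
81.4005 50.0258 14.3026 0.0000 0.0000
93.3162 67.1260 29.5405 0.0000 0.0000 0.0000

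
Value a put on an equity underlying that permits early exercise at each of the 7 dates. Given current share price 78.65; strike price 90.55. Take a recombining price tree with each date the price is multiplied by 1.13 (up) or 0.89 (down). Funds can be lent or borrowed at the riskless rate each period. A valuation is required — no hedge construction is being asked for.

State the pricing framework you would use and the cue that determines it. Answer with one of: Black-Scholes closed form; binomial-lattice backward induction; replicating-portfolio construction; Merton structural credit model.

Key observation: the defining feature is the embedded early-exercise option across 7 discrete dates on the spot-78.65 tree; pricing the strike-90.55 put means working backward with an exercise test at every node.

framework: binomial-lattice backward induction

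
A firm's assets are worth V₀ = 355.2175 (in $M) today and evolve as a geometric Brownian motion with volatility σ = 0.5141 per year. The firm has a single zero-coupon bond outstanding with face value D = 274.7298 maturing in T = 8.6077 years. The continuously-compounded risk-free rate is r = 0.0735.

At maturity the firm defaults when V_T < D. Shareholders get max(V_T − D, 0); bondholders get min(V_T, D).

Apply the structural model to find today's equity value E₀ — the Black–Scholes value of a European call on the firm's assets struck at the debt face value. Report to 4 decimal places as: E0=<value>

Equity is a call on the firm's assets struck at D = 274.7298:
d₁ = [ln(V₀/D) + (r + σ²/2)T] / (σ√T)
   = [ln(355.2175/274.7298) + (0.0735 + 0.5·0.5141²)·8.6077] / (0.5141·√8.6077)
   = [0.256942 + 1.770168] / 1.508312 = 1.343960
d₂ = d₁ − σ√T = 1.343960 − 1.508312 = -0.164352
N(d₁) = 0.910519,  N(d₂) = 0.434727,  e^(−rT) = 0.531174
E₀ = V₀·N(d₁) − D·e^(−rT)·N(d₂)
   = 355.2175·0.910519 − 274.7298·0.531174·0.434727 = 259.992998

E0=259.9930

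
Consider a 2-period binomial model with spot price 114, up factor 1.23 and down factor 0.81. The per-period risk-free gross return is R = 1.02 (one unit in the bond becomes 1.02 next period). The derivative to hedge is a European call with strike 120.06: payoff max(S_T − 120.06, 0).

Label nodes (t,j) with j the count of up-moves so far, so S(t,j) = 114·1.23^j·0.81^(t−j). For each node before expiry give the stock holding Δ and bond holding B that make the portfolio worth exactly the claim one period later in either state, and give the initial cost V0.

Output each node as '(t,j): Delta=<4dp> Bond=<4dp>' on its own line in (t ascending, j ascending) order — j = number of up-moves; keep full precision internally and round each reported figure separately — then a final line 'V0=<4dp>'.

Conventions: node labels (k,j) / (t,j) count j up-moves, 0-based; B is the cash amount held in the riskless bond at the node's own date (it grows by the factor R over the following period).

(0,0): Delta=0.5366 Bond=-48.5763
(1,0): Delta=0.0000 Bond=0.0000
(1,1): Delta=0.8899 Bond=-99.0957
V0=12.5939

Risk-neutral probability p* = (R−d)/(u−d) = (1.02−0.81)/(1.23−0.81) = 0.5000.
Payoffs at expiry: V(2,0)=0.0000, V(2,1)=0.0000, V(2,2)=52.4106
Node (1,0) S=92.3400: V=(p*·0.0000+(1−p*)·0.0000)/1.02=0.0000; Δ=(0.0000−0.0000)/(113.5782−74.7954)=0.0000; B=V−Δ·S=0.0000
Node (1,1) S=140.2200: V=(p*·52.4106+(1−p*)·0.0000)/1.02=25.6915; Δ=(52.4106−0.0000)/(172.4706−113.5782)=0.8899; B=V−Δ·S=-99.0957
Node (0,0) S=114.0000: V=(p*·25.6915+(1−p*)·0.0000)/1.02=12.5939; Δ=(25.6915−0.0000)/(140.2200−92.3400)=0.5366; B=V−Δ·S=-48.5763
Verification: the root portfolio costs Δ(0,0)·S0 + B(0,0) = 12.5939, matching V0.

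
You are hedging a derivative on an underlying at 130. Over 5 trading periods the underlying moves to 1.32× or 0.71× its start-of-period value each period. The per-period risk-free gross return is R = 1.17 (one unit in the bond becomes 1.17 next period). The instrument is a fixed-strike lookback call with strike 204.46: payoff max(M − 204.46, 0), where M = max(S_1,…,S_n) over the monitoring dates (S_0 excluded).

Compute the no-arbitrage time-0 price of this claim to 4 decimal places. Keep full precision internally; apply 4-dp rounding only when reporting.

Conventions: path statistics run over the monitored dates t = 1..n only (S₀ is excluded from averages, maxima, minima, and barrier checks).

price = 55.6855

Under the martingale measure an up-move has probability p* = 0.7541; value the claim as the probability-weighted average of per-path payoffs, discounted 5 periods at R = 1.17.
Enumerate all 2^5 = 32 price paths (U = up ×1.32, D = down ×0.71); each path with k up-moves has probability p*^k·(1−p*)^(5−k).
DDDDD: M=92.3000, payoff=0.0000, prob=0.000899
UDDDD: M=171.6000, payoff=0.0000, prob=0.002757
DUDDD: M=121.8360, payoff=0.0000, prob=0.002757
UUDDD: M=226.5120, payoff=22.0520, prob=0.008456
DDUDD: M=92.3000, payoff=0.0000, prob=0.002757
UDUDD: M=171.6000, payoff=0.0000, prob=0.008456
DUUDD: M=160.8235, payoff=0.0000, prob=0.008456
UUUDD: M=298.9958, payoff=94.5358, prob=0.025930
DDDUD: M=92.3000, payoff=0.0000, prob=0.002757
UDDUD: M=171.6000, payoff=0.0000, prob=0.008456
DUDUD: M=121.8360, payoff=0.0000, prob=0.008456
UUDUD: M=226.5120, payoff=22.0520, prob=0.025930
DDUUD: M=114.1847, payoff=0.0000, prob=0.008456
UDUUD: M=212.2870, payoff=7.8270, prob=0.025930
DUUUD: M=212.2870, payoff=7.8270, prob=0.025930
UUUUD: M=394.6745, payoff=190.2145, prob=0.079519
DDDDU: M=92.3000, payoff=0.0000, prob=0.002757
UDDDU: M=171.6000, payoff=0.0000, prob=0.008456
DUDDU: M=121.8360, payoff=0.0000, prob=0.008456
UUDDU: M=226.5120, payoff=22.0520, prob=0.025930
DDUDU: M=92.3000, payoff=0.0000, prob=0.008456
UDUDU: M=171.6000, payoff=0.0000, prob=0.025930
DUUDU: M=160.8235, payoff=0.0000, prob=0.025930
UUUDU: M=298.9958, payoff=94.5358, prob=0.079519
DDDUU: M=92.3000, payoff=0.0000, prob=0.008456
UDDUU: M=171.6000, payoff=0.0000, prob=0.025930
DUDUU: M=150.7238, payoff=0.0000, prob=0.025930
UUDUU: M=280.2189, payoff=75.7589, prob=0.079519
DDUUU: M=150.7238, payoff=0.0000, prob=0.025930
UDUUU: M=280.2189, payoff=75.7589, prob=0.079519
DUUUU: M=280.2189, payoff=75.7589, prob=0.079519
UUUUU: M=520.9704, payoff=316.5104, prob=0.243860
Price = Σ prob·payoff / R^5 = 122.087566 / 2.192448 = 55.6855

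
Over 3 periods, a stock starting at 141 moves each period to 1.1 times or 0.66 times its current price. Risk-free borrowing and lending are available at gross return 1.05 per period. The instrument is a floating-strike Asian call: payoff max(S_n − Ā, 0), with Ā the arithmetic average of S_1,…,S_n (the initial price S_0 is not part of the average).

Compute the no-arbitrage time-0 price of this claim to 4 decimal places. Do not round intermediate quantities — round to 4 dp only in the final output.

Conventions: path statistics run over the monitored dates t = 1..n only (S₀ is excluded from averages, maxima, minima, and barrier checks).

price = 10.7175

Under the martingale measure an up-move has probability p* = 0.8864; value the claim as the probability-weighted average of per-path payoffs, discounted 3 periods at R = 1.05.
Enumerate all 2^3 = 8 price paths (U = up ×1.1, D = down ×0.66); each path with k up-moves has probability p*^k·(1−p*)^(3−k).
DDD: Ā=65.0055, payoff=0.0000, prob=0.001467
UDD: Ā=108.3425, payoff=0.0000, prob=0.011446
DUD: Ā=87.6625, payoff=0.0000, prob=0.011446
UUD: Ā=146.1042, payoff=0.0000, prob=0.089277
DDU: Ā=74.0137, payoff=0.0000, prob=0.011446
UDU: Ā=123.3562, payoff=0.0000, prob=0.089277
DUU: Ā=102.6762, payoff=9.9264, prob=0.089277
UUU: Ā=171.1270, payoff=16.5440, prob=0.696363
Price = Σ prob·payoff / R^3 = 12.406835 / 1.157625 = 10.7175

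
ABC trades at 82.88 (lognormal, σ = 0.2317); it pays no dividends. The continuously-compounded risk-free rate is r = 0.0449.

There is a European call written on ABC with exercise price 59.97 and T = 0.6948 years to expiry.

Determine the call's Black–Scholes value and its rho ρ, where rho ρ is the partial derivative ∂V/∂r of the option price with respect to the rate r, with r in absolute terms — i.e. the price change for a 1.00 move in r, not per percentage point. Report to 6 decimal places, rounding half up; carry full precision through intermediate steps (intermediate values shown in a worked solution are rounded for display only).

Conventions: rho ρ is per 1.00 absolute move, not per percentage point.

σ√T = 0.2317·√0.6948 = 0.193133
d₁ = (ln(S/K) + (r+σ²/2)T) / (σ√T) = (ln(82.88/59.97) + (0.0449+0.2317²/2)·0.6948) / 0.193133 = (0.323549 + 0.049847) / 0.193133 = 1.933364
d₂ = d₁ − σ√T = 1.933364 − 0.193133 = 1.740232
e^{−rT} = 0.969285
N(d₁) = 0.973404,  N(d₂) = 0.959091
Call price V = S·N(d₁) − K·e^{−rT}·N(d₂) = 80.675751 − 55.750056 = 24.925695
ρ = K·T·e^{−rT}·N(d₂) = 38.735139

price = 24.925695
ρ = 38.735139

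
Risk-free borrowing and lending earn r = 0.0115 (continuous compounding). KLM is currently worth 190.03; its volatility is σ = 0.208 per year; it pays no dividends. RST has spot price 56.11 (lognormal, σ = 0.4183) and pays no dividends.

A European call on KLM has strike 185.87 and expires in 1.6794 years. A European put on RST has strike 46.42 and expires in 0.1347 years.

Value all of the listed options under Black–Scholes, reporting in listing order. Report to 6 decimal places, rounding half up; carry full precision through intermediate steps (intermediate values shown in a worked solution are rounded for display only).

price(KLM call K=185.87) = 24.051304
price(RST put K=46.42) = 0.399411

[KLM call K=185.87]
σ√T = 0.208·√1.6794 = 0.269551
d₁ = (ln(S/K) + (r+σ²/2)T) / (σ√T) = (ln(190.03/185.87) + (0.0115+0.208²/2)·1.6794) / 0.269551 = (0.022134 + 0.055642) / 0.269551 = 0.288541
d₂ = d₁ − σ√T = 0.288541 − 0.269551 = 0.018990
e^{−rT} = 0.980872
N(d₁) = 0.613534,  N(d₂) = 0.507575
price = S·N(d₁) − K·e^{−rT}·N(d₂) = 116.589780 − 92.538476 = 24.051304
[RST put K=46.42]
σ√T = 0.4183·√0.1347 = 0.153522
d₁ = (ln(S/K) + (r+σ²/2)T) / (σ√T) = (ln(56.11/46.42) + (0.0115+0.4183²/2)·0.1347) / 0.153522 = (0.189584 + 0.013334) / 0.153522 = 1.321744
d₂ = d₁ − σ√T = 1.321744 − 0.153522 = 1.168222
e^{−rT} = 0.998452
N(−d₁) = 0.093127,  N(−d₂) = 0.121359
price = K·e^{−rT}·N(−d₂) − S·N(−d₁) = 5.624751 − 5.225340 = 0.399411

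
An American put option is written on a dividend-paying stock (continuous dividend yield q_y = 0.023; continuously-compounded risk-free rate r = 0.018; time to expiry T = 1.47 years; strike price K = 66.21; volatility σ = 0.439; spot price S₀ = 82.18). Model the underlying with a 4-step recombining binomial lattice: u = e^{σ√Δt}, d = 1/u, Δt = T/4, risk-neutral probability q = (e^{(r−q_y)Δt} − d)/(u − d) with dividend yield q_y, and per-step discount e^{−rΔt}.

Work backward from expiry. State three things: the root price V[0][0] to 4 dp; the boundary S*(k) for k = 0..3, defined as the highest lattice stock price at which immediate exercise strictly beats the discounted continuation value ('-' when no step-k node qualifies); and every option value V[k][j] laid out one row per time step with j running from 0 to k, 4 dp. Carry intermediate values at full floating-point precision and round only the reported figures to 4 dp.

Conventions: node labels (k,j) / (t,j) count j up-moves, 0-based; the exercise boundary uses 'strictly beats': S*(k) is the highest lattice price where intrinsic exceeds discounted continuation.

params: Δt=0.36750 u=1.30490 d=0.76634 q=0.43045 e^(-rΔt)=0.99341
t_4 payoffs: 37.8666 17.9476 0.0000 0.0000 0.0000
t_3: node(3,0) S=36.9854 payoff=29.2246 vs cont=29.0994 → 29.2246 [stop]  node(3,1) S=62.9778 payoff=3.2322 vs cont=10.1547 → 10.1547 [wait]  node(3,2) S=107.2370 payoff=0.0000 vs cont=0.0000 → 0.0000 [wait]  node(3,3) S=182.6005 payoff=0.0000 vs cont=0.0000 → 0.0000 [wait]  ⇒ S*(3)=36.9854
t_2: node(2,0) S=48.2624 payoff=17.9476 vs cont=20.8774 → 20.8774 [wait]  node(2,1) S=82.1800 payoff=0.0000 vs cont=5.7455 → 5.7455 [wait]  node(2,2) S=139.9340 payoff=0.0000 vs cont=0.0000 → 0.0000 [wait]  ⇒ S*(2)=-
t_1: node(1,0) S=62.9778 payoff=3.2322 vs cont=14.2692 → 14.2692 [wait]  node(1,1) S=107.2370 payoff=0.0000 vs cont=3.2508 → 3.2508 [wait]  ⇒ S*(1)=-
t_0: node(0,0) S=82.1800 payoff=0.0000 vs cont=9.4635 → 9.4635 [wait]  ⇒ S*(0)=-

price = 9.4635
boundary = - - - 36.9854
tree:
9.4635
14.2692 3.2508
20.8774 5.7455 0.0000
29.2246 10.1547 0.0000 0.0000
37.8666 17.9476 0.0000 0.0000 0.0000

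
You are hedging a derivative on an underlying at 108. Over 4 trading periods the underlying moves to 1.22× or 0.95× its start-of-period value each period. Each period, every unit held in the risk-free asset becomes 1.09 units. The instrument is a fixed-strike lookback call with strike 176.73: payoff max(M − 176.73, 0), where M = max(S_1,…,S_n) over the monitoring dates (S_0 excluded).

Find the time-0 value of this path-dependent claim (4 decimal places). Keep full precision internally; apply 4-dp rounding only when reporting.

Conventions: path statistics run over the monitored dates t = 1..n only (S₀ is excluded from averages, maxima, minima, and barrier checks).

No-arbitrage gives p* = (R−d)/(u−d) = 0.5185: enumerate every path, weight its payoff by its p*-probability, and discount by R^4.
Enumerate all 2^4 = 16 price paths (U = up ×1.22, D = down ×0.95); each path with k up-moves has probability p*^k·(1−p*)^(4−k).
DDDD: M=102.6000, payoff=0.0000, prob=0.053743
UDDD: M=131.7600, payoff=0.0000, prob=0.057877
DUDD: M=125.1720, payoff=0.0000, prob=0.057877
UUDD: M=160.7472, payoff=0.0000, prob=0.062329
DDUD: M=118.9134, payoff=0.0000, prob=0.057877
UDUD: M=152.7098, payoff=0.0000, prob=0.062329
DUUD: M=152.7098, payoff=0.0000, prob=0.062329
UUUD: M=196.1116, payoff=19.3816, prob=0.067123
DDDU: M=112.9677, payoff=0.0000, prob=0.057877
UDDU: M=145.0743, payoff=0.0000, prob=0.062329
DUDU: M=145.0743, payoff=0.0000, prob=0.062329
UUDU: M=186.3060, payoff=9.5760, prob=0.067123
DDUU: M=145.0743, payoff=0.0000, prob=0.062329
UDUU: M=186.3060, payoff=9.5760, prob=0.067123
DUUU: M=186.3060, payoff=9.5760, prob=0.067123
UUUU: M=239.2561, payoff=62.5261, prob=0.072286
Price = Σ prob·payoff / R^4 = 7.749062 / 1.411582 = 5.4896

price = 5.4896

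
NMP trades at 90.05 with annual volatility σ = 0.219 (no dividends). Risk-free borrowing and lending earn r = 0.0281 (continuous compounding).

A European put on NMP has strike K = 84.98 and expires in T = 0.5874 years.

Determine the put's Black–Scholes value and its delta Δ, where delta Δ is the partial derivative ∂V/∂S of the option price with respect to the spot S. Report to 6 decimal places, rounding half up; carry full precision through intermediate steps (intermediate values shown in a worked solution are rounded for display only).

price = 3.136579
Δ = -0.298918

σ√T = 0.219·√0.5874 = 0.167846
d₁ = (ln(S/K) + (r+σ²/2)T) / (σ√T) = (ln(90.05/84.98) + (0.0281+0.219²/2)·0.5874) / 0.167846 = (0.057949 + 0.030592) / 0.167846 = 0.527515
d₂ = d₁ − σ√T = 0.527515 − 0.167846 = 0.359668
e^{−rT} = 0.983630
N(−d₁) = 0.298918,  N(−d₂) = 0.359548
Put price V = K·e^{−rT}·N(−d₂) − S·N(−d₁) = 30.054160 − 26.917581 = 3.136579
Δ = −N(−d₁) = -0.298918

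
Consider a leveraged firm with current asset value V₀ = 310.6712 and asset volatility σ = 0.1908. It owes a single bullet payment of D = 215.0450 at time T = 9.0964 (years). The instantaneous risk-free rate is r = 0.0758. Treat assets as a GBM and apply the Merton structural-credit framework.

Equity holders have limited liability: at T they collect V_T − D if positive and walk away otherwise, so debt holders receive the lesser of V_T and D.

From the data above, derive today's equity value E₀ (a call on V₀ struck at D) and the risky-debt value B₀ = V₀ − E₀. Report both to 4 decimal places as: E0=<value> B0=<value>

E0=204.0818 B0=106.5894

Equity is a call on the firm's assets struck at D = 215.0450:
d₁ = [ln(V₀/D) + (r + σ²/2)T] / (σ√T)
   = [ln(310.6712/215.0450) + (0.0758 + 0.5·0.1908²)·9.0964] / (0.1908·√9.0964)
   = [0.367888 + 0.855083] / 0.575457 = 2.125215
d₂ = d₁ − σ√T = 2.125215 − 0.575457 = 1.549757
N(d₁) = 0.983216,  N(d₂) = 0.939400,  e^(−rT) = 0.501823
E₀ = V₀·N(d₁) − D·e^(−rT)·N(d₂)
   = 310.6712·0.983216 − 215.0450·0.501823·0.939400 = 204.081796
B₀ = V₀ − E₀ = 310.6712 − 204.081796 = 106.589404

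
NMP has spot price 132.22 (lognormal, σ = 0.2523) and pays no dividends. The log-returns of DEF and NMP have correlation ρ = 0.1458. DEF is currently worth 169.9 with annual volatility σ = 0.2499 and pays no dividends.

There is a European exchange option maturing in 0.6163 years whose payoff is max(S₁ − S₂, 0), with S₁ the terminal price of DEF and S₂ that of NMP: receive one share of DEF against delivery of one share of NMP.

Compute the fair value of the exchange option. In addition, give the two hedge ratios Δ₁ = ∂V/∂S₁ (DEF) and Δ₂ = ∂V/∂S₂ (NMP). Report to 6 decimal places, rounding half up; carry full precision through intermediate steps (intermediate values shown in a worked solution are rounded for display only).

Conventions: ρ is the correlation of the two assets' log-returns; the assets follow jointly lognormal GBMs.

σ_eff = √(σ₁² + σ₂² − 2ρσ₁σ₂) = √(0.2499² + 0.2523² − 2·0.1458·0.2499·0.2523) = 0.328207
d₁ = (ln(S₁/S₂) + (q₂ − q₁ + σ_eff²/2)T) / (σ_eff√T) = (ln(169.9/132.22) + (0.0 − 0.0 + 0.053860)·0.6163) / 0.257658 = 1.101989
d₂ = d₁ − σ_eff√T = 1.101989 − 0.257658 = 0.844331
N(d₁) = 0.864767,  N(d₂) = 0.800758
V = S₁·e^{−q₁T}·N(d₁) − S₂·e^{−q₂T}·N(d₂) = 146.923884 − 105.876188 = 41.047696
Key observation: pricing in NMP-units makes this a unit-strike call on the ratio S₁/S₂ — the risk-free rate cancels and cannot affect the value.
Δ₁ = e^{−q₁T}·N(d₁) = 0.864767;  Δ₂ = −e^{−q₂T}·N(d₂) = -0.800758

exchange price = 41.047696
Δ1 = 0.864767
Δ2 = -0.800758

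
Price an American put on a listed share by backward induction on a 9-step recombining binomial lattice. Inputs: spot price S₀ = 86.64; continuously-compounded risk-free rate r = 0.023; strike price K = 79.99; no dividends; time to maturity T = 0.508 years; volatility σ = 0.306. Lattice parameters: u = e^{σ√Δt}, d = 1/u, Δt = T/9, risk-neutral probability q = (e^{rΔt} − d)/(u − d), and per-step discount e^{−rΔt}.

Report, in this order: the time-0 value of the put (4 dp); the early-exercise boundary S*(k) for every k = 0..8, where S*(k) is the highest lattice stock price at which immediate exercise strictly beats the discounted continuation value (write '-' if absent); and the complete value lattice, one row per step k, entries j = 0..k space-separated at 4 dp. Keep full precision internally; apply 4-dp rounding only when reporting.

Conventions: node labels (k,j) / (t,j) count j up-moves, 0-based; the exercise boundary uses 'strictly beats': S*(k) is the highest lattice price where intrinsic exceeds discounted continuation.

params: Δt=0.05644 u=1.07541 d=0.92988 q=0.49076 e^(-rΔt)=0.99870
t_9 payoffs: 34.9539 27.9057 19.7544 10.3275 0.0000 0.0000 0.0000 0.0000 0.0000 0.0000
t_8: node(8,0) S=48.4322 payoff=31.5578 vs cont=31.4540 → 31.5578 [stop]  node(8,1) S=56.0119 payoff=23.9781 vs cont=23.8743 → 23.9781 [stop]  node(8,2) S=64.7778 payoff=15.2122 vs cont=15.1084 → 15.2122 [stop]  node(8,3) S=74.9156 payoff=5.0744 vs cont=5.2523 → 5.2523 [wait]  node(8,4) S=86.6400 payoff=0.0000 vs cont=0.0000 → 0.0000 [wait]  node(8,5) S=100.1993 payoff=0.0000 vs cont=0.0000 → 0.0000 [wait]  node(8,6) S=115.8806 payoff=0.0000 vs cont=0.0000 → 0.0000 [wait]  node(8,7) S=134.0160 payoff=0.0000 vs cont=0.0000 → 0.0000 [wait]  node(8,8) S=154.9897 payoff=0.0000 vs cont=0.0000 → 0.0000 [wait]  ⇒ S*(8)=64.7778
t_7: node(7,0) S=52.0843 payoff=27.9057 vs cont=27.8019 → 27.9057 [stop]  node(7,1) S=60.2356 payoff=19.7544 vs cont=19.6506 → 19.7544 [stop]  node(7,2) S=69.6625 payoff=10.3275 vs cont=10.3109 → 10.3275 [stop]  node(7,3) S=80.5648 payoff=0.0000 vs cont=2.6712 → 2.6712 [wait]  node(7,4) S=93.1733 payoff=0.0000 vs cont=0.0000 → 0.0000 [wait]  node(7,5) S=107.7550 payoff=0.0000 vs cont=0.0000 → 0.0000 [wait]  node(7,6) S=124.6188 payoff=0.0000 vs cont=0.0000 → 0.0000 [wait]  node(7,7) S=144.1218 payoff=0.0000 vs cont=0.0000 → 0.0000 [wait]  ⇒ S*(7)=69.6625
t_6: node(6,0) S=56.0119 payoff=23.9781 vs cont=23.8743 → 23.9781 [stop]  node(6,1) S=64.7778 payoff=15.2122 vs cont=15.1084 → 15.2122 [stop]  node(6,2) S=74.9156 payoff=5.0744 vs cont=6.5616 → 6.5616 [wait]  node(6,3) S=86.6400 payoff=0.0000 vs cont=1.3585 → 1.3585 [wait]  node(6,4) S=100.1993 payoff=0.0000 vs cont=0.0000 → 0.0000 [wait]  node(6,5) S=115.8806 payoff=0.0000 vs cont=0.0000 → 0.0000 [wait]  node(6,6) S=134.0160 payoff=0.0000 vs cont=0.0000 → 0.0000 [wait]  ⇒ S*(6)=64.7778
t_5: node(5,0) S=60.2356 payoff=19.7544 vs cont=19.6506 → 19.7544 [stop]  node(5,1) S=69.6625 payoff=10.3275 vs cont=10.9526 → 10.9526 [wait]  node(5,2) S=80.5648 payoff=0.0000 vs cont=4.0029 → 4.0029 [wait]  node(5,3) S=93.1733 payoff=0.0000 vs cont=0.6909 → 0.6909 [wait]  node(5,4) S=107.7550 payoff=0.0000 vs cont=0.0000 → 0.0000 [wait]  node(5,5) S=124.6188 payoff=0.0000 vs cont=0.0000 → 0.0000 [wait]  ⇒ S*(5)=60.2356
t_4: node(4,0) S=64.7778 payoff=15.2122 vs cont=15.4148 → 15.4148 [wait]  node(4,1) S=74.9156 payoff=5.0744 vs cont=7.5322 → 7.5322 [wait]  node(4,2) S=86.6400 payoff=0.0000 vs cont=2.3744 → 2.3744 [wait]  node(4,3) S=100.1993 payoff=0.0000 vs cont=0.3514 → 0.3514 [wait]  node(4,4) S=115.8806 payoff=0.0000 vs cont=0.0000 → 0.0000 [wait]  ⇒ S*(4)=-
t_3: node(3,0) S=69.6625 payoff=10.3275 vs cont=11.5313 → 11.5313 [wait]  node(3,1) S=80.5648 payoff=0.0000 vs cont=4.9945 → 4.9945 [wait]  node(3,2) S=93.1733 payoff=0.0000 vs cont=1.3798 → 1.3798 [wait]  node(3,3) S=107.7550 payoff=0.0000 vs cont=0.1787 → 0.1787 [wait]  ⇒ S*(3)=-
t_2: node(2,0) S=74.9156 payoff=5.0744 vs cont=8.3125 → 8.3125 [wait]  node(2,1) S=86.6400 payoff=0.0000 vs cont=3.2164 → 3.2164 [wait]  node(2,2) S=100.1993 payoff=0.0000 vs cont=0.7893 → 0.7893 [wait]  ⇒ S*(2)=-
t_1: node(1,0) S=80.5648 payoff=0.0000 vs cont=5.8040 → 5.8040 [wait]  node(1,1) S=93.1733 payoff=0.0000 vs cont=2.0227 → 2.0227 [wait]  ⇒ S*(1)=-
t_0: node(0,0) S=86.6400 payoff=0.0000 vs cont=3.9431 → 3.9431 [wait]  ⇒ S*(0)=-

price = 3.9431
boundary = - - - - - 60.2356 64.7778 69.6625 64.7778
tree:
3.9431
5.8040 2.0227
8.3125 3.2164 0.7893
11.5313 4.9945 1.3798 0.1787
15.4148 7.5322 2.3744 0.3514 0.0000
19.7544 10.9526 4.0029 0.6909 0.0000 0.0000
23.9781 15.2122 6.5616 1.3585 0.0000 0.0000 0.0000
27.9057 19.7544 10.3275 2.6712 0.0000 0.0000 0.0000 0.0000
31.5578 23.9781 15.2122 5.2523 0.0000 0.0000 0.0000 0.0000 0.0000
34.9539 27.9057 19.7544 10.3275 0.0000 0.0000 0.0000 0.0000 0.0000 0.0000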